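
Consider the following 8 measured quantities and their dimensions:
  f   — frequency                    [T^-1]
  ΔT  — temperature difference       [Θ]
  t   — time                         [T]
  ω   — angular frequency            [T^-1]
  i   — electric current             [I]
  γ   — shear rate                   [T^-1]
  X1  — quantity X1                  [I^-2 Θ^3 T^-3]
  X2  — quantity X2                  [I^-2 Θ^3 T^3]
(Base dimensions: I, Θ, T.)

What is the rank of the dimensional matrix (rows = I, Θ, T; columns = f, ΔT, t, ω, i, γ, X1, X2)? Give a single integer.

3

Write exponents as rows I,Θ,T / cols f,ΔT,t,ω,i,γ,X1,X2:
  I: [ 0  0  0  0  1  0 -2 -2]
  Θ: [ 0  1  0  0  0  0  3  3]
  T: [-1  0  1 -1  0 -1 -3  3]
RREF → pivots at {f,ΔT,i} ⇒ r = 3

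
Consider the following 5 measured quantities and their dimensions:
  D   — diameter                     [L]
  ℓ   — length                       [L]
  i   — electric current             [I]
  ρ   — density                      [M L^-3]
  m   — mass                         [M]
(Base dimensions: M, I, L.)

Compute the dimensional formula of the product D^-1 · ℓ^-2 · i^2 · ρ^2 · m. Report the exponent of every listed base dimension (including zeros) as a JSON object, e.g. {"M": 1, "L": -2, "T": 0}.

{"M": 3, "I": 2, "L": -9}

Exponent matrix [M,I,L] × [D,ℓ,i,ρ,m]:
  M: [ 0  0  0  1  1]
  I: [ 0  0  1  0  0]
  L: [ 1  1  0 -3  0]
  [M]: (-1)·0+(-2)·0+(2)·0+(2)·1+(1)·1 = 3
  [I]: (-1)·0+(-2)·0+(2)·1+(2)·0+(1)·0 = 2
  [L]: (-1)·1+(-2)·1+(2)·0+(2)·-3+(1)·0 = -9
⇒ M^3 I^2 L^-9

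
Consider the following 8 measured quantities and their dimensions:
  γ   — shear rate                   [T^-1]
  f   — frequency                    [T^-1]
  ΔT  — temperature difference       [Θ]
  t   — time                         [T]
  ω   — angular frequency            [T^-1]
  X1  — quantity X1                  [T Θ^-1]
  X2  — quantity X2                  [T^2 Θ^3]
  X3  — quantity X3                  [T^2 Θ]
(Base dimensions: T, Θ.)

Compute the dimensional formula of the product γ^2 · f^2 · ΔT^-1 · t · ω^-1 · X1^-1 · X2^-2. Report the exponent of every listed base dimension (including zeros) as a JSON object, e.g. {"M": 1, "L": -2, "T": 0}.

Dimensional matrix (T×Θ by γ×f×ΔT×t×ω×X1×X2×X3):
  T: [-1 -1  0  1 -1  1  2  2]
  Θ: [ 0  0  1  0  0 -1  3  1]
  [T]: (2)·-1+(2)·-1+(-1)·0+(1)·1+(-1)·-1+(-1)·1+(-2)·2 = -7
  [Θ]: (2)·0+(2)·0+(-1)·1+(1)·0+(-1)·0+(-1)·-1+(-2)·3 = -6
⇒ T^-7 Θ^-6

{"T": -7, "Θ": -6}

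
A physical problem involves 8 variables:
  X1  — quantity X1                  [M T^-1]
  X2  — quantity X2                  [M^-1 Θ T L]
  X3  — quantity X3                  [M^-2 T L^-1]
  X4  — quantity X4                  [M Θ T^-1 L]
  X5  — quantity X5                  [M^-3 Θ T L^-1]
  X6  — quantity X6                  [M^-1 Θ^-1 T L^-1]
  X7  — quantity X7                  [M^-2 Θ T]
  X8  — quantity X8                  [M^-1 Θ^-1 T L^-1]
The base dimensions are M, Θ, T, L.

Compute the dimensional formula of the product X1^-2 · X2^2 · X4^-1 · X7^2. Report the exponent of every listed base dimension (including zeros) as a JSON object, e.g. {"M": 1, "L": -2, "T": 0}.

{"M": -9, "Θ": 3, "T": 7, "L": 1}

Write exponents as rows M,Θ,T,L / cols X1,X2,X3,X4,X5,X6,X7,X8:
  M: [ 1 -1 -2  1 -3 -1 -2 -1]
  Θ: [ 0  1  0  1  1 -1  1 -1]
  T: [-1  1  1 -1  1  1  1  1]
  L: [ 0  1 -1  1 -1 -1  0 -1]
  [M]: (-2)·1+(2)·-1+(-1)·1+(2)·-2 = -9
  [Θ]: (-2)·0+(2)·1+(-1)·1+(2)·1 = 3
  [T]: (-2)·-1+(2)·1+(-1)·-1+(2)·1 = 7
  [L]: (-2)·0+(2)·1+(-1)·1+(2)·0 = 1
⇒ M^-9 Θ^3 T^7 L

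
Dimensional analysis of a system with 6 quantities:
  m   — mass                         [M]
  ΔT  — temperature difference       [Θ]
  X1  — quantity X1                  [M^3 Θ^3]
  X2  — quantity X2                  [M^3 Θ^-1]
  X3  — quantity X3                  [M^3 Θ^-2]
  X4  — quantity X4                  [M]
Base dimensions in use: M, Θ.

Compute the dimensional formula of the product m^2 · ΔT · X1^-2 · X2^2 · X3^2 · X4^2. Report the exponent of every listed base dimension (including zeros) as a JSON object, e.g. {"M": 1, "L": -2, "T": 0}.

Exponent matrix [M,Θ] × [m,ΔT,X1,X2,X3,X4]:
  M: [ 1  0  3  3  3  1]
  Θ: [ 0  1  3 -1 -2  0]
  [M]: (2)·1+(1)·0+(-2)·3+(2)·3+(2)·3+(2)·1 = 10
  [Θ]: (2)·0+(1)·1+(-2)·3+(2)·-1+(2)·-2+(2)·0 = -11
⇒ M^10 Θ^-11

{"M": 10, "Θ": -11}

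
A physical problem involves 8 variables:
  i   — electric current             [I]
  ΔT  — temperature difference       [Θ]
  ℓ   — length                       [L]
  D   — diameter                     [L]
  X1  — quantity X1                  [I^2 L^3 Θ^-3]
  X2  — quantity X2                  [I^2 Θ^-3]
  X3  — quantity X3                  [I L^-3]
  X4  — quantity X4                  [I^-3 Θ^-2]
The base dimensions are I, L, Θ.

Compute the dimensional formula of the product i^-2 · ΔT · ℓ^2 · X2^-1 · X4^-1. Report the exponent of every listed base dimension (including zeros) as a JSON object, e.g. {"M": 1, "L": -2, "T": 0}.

Exponent matrix [I,L,Θ] × [i,ΔT,ℓ,D,X1,X2,X3,X4]:
  I: [ 1  0  0  0  2  2  1 -3]
  L: [ 0  0  1  1  3  0 -3  0]
  Θ: [ 0  1  0  0 -3 -3  0 -2]
  [I]: (-2)·1+(1)·0+(2)·0+(-1)·2+(-1)·-3 = -1
  [L]: (-2)·0+(1)·0+(2)·1+(-1)·0+(-1)·0 = 2
  [Θ]: (-2)·0+(1)·1+(2)·0+(-1)·-3+(-1)·-2 = 6
⇒ I^-1 L^2 Θ^6

{"I": -1, "L": 2, "Θ": 6}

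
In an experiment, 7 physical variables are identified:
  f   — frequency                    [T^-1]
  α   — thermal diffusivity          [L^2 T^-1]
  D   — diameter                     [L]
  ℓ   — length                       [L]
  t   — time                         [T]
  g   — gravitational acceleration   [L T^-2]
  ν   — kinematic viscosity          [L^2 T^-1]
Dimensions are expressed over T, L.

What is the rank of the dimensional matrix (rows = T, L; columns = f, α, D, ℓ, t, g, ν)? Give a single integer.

Exponent matrix [T,L] × [f,α,D,ℓ,t,g,ν]:
  T: [-1 -1  0  0  1 -2 -1]
  L: [ 0  2  1  1  0  1  2]
Row reduction gives pivot columns f,α; rank = 2

2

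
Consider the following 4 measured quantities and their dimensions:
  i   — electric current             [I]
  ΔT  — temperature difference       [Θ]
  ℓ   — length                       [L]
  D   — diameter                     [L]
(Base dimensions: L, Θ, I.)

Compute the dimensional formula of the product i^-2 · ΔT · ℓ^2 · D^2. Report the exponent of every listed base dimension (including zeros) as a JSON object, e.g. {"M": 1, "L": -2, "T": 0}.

Write exponents as rows L,Θ,I / cols i,ΔT,ℓ,D:
  L: [ 0  0  1  1]
  Θ: [ 0  1  0  0]
  I: [ 1  0  0  0]
  [L]: (-2)·0+(1)·0+(2)·1+(2)·1 = 4
  [Θ]: (-2)·0+(1)·1+(2)·0+(2)·0 = 1
  [I]: (-2)·1+(1)·0+(2)·0+(2)·0 = -2
⇒ L^4 Θ I^-2

{"L": 4, "Θ": 1, "I": -2}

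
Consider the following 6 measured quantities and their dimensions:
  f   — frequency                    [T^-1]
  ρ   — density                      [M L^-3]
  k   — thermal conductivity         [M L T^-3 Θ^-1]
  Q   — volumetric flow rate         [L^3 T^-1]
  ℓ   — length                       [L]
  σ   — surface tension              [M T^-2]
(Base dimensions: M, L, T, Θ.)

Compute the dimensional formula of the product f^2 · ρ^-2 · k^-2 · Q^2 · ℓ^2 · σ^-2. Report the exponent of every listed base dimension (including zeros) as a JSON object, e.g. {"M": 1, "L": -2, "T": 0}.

{"M": -6, "L": 12, "T": 6, "Θ": 2}

Dimensional matrix (M×L×T×Θ by f×ρ×k×Q×ℓ×σ):
  M: [ 0  1  1  0  0  1]
  L: [ 0 -3  1  3  1  0]
  T: [-1  0 -3 -1  0 -2]
  Θ: [ 0  0 -1  0  0  0]
  [M]: (2)·0+(-2)·1+(-2)·1+(2)·0+(2)·0+(-2)·1 = -6
  [L]: (2)·0+(-2)·-3+(-2)·1+(2)·3+(2)·1+(-2)·0 = 12
  [T]: (2)·-1+(-2)·0+(-2)·-3+(2)·-1+(2)·0+(-2)·-2 = 6
  [Θ]: (2)·0+(-2)·0+(-2)·-1+(2)·0+(2)·0+(-2)·0 = 2
⇒ M^-6 L^12 T^6 Θ^2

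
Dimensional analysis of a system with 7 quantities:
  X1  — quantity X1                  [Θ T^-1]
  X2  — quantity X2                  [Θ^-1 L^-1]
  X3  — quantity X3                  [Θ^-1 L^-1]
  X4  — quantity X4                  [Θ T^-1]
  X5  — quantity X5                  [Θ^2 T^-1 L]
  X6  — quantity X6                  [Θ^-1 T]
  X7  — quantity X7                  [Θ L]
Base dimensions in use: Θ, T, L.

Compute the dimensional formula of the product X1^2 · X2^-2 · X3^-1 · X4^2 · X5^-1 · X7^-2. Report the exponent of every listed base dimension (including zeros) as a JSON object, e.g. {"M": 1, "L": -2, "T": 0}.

Exponent matrix [Θ,T,L] × [X1,X2,X3,X4,X5,X6,X7]:
  Θ: [ 1 -1 -1  1  2 -1  1]
  T: [-1  0  0 -1 -1  1  0]
  L: [ 0 -1 -1  0  1  0  1]
  [Θ]: (2)·1+(-2)·-1+(-1)·-1+(2)·1+(-1)·2+(-2)·1 = 3
  [T]: (2)·-1+(-2)·0+(-1)·0+(2)·-1+(-1)·-1+(-2)·0 = -3
  [L]: (2)·0+(-2)·-1+(-1)·-1+(2)·0+(-1)·1+(-2)·1 = 0
⇒ Θ^3 T^-3

{"Θ": 3, "T": -3, "L": 0}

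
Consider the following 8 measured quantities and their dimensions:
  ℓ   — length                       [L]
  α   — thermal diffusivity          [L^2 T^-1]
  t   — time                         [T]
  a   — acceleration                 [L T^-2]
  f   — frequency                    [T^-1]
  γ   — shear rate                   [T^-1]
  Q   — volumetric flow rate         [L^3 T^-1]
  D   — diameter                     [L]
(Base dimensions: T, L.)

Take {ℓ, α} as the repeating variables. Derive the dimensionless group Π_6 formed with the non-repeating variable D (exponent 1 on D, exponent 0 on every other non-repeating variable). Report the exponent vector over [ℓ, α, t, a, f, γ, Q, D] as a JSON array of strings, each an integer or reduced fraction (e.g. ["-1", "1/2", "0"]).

["-1", "0", "0", "0", "0", "0", "0", "1"]

Exponent matrix [T,L] × [ℓ,α,t,a,f,γ,Q,D]:
  T: [ 0 -1  1 -2 -1 -1 -1  0]
  L: [ 1  2  0  1  0  0  3  1]
RREF → pivots at {ℓ,α} ⇒ r = 2
Pivot set = {ℓ,α}, free = {t,a,f,γ,Q,D}
RREF:
  r0: [   1    0    2   -3   -2   -2    1    1]
  r1: [   0    1   -1    2    1    1    1    0]
Fix exponent of D at 1, t at 0, a at 0, f at 0, γ at 0, Q at 0; solve each RREF row for its pivot's exponent:
  r0: exp(ℓ) + (1)·1 = 0 ⇒ exp(ℓ) = -1
  r1: exp(α) + (0)·1 = 0 ⇒ exp(α) = 0
Π_6 = ℓ^-1 · D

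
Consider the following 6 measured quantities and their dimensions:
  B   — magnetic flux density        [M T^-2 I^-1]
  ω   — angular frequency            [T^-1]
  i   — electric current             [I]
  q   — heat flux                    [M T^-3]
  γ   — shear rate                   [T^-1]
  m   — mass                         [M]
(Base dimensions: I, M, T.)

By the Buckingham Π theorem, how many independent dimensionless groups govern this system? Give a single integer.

3

Dimensional matrix (I×M×T by B×ω×i×q×γ×m):
  I: [-1  0  1  0  0  0]
  M: [ 1  0  0  1  0  1]
  T: [-2 -1  0 -3 -1  0]
Echelon form has 3 nonzero rows (pivots: B,ω,i)
Π count = n − r = 6 − 3 = 3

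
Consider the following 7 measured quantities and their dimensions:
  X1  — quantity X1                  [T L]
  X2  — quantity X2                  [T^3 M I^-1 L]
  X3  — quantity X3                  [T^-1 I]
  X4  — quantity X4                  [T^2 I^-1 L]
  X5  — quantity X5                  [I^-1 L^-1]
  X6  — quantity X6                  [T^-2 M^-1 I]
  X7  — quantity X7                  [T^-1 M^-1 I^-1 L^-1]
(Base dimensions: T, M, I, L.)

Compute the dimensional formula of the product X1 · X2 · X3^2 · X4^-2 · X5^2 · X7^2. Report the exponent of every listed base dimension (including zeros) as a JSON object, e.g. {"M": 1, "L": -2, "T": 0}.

Write exponents as rows T,M,I,L / cols X1,X2,X3,X4,X5,X6,X7:
  T: [ 1  3 -1  2  0 -2 -1]
  M: [ 0  1  0  0  0 -1 -1]
  I: [ 0 -1  1 -1 -1  1 -1]
  L: [ 1  1  0  1 -1  0 -1]
  [T]: (1)·1+(1)·3+(2)·-1+(-2)·2+(2)·0+(2)·-1 = -4
  [M]: (1)·0+(1)·1+(2)·0+(-2)·0+(2)·0+(2)·-1 = -1
  [I]: (1)·0+(1)·-1+(2)·1+(-2)·-1+(2)·-1+(2)·-1 = -1
  [L]: (1)·1+(1)·1+(2)·0+(-2)·1+(2)·-1+(2)·-1 = -4
⇒ T^-4 M^-1 I^-1 L^-4

{"T": -4, "M": -1, "I": -1, "L": -4}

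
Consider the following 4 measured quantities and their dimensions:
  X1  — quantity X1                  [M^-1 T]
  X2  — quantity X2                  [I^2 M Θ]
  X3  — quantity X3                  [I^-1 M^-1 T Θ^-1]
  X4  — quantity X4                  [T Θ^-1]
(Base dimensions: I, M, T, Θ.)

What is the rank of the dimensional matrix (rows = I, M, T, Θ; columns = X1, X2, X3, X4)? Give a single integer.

3

Dimensional matrix (I×M×T×Θ by X1×X2×X3×X4):
  I: [ 0  2 -1  0]
  M: [-1  1 -1  0]
  T: [ 1  0  1  1]
  Θ: [ 0  1 -1 -1]
RREF → pivots at {X1,X2,X3} ⇒ r = 3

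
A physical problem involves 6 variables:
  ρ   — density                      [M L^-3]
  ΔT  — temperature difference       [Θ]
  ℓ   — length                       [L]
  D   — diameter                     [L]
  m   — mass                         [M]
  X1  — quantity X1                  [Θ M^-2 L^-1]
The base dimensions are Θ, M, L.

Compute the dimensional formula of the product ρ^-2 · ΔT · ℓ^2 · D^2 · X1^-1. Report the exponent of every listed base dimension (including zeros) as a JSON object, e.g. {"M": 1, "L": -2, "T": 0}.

Dimensional matrix (Θ×M×L by ρ×ΔT×ℓ×D×m×X1):
  Θ: [ 0  1  0  0  0  1]
  M: [ 1  0  0  0  1 -2]
  L: [-3  0  1  1  0 -1]
  [Θ]: (-2)·0+(1)·1+(2)·0+(2)·0+(-1)·1 = 0
  [M]: (-2)·1+(1)·0+(2)·0+(2)·0+(-1)·-2 = 0
  [L]: (-2)·-3+(1)·0+(2)·1+(2)·1+(-1)·-1 = 11
⇒ L^11

{"Θ": 0, "M": 0, "L": 11}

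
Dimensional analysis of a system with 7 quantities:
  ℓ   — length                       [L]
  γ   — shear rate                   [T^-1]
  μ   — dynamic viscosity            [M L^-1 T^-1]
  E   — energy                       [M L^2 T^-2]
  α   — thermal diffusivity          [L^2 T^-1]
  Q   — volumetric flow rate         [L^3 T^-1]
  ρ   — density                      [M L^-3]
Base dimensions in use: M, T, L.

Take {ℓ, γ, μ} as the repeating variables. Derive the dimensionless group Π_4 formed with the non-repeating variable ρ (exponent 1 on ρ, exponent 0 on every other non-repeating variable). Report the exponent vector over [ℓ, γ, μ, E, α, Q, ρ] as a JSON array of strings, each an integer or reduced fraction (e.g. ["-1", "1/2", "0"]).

["2", "1", "-1", "0", "0", "0", "1"]

Write exponents as rows M,T,L / cols ℓ,γ,μ,E,α,Q,ρ:
  M: [ 0  0  1  1  0  0  1]
  T: [ 0 -1 -1 -2 -1 -1  0]
  L: [ 1  0 -1  2  2  3 -3]
RREF → pivots at {ℓ,γ,μ} ⇒ r = 3
Pivot set = {ℓ,γ,μ}, free = {E,α,Q,ρ}
RREF:
  r0: [   1    0    0    3    2    3   -2]
  r1: [   0    1    0    1    1    1   -1]
  r2: [   0    0    1    1    0    0    1]
Fix exponent of ρ at 1, E at 0, α at 0, Q at 0; solve each RREF row for its pivot's exponent:
  r0: exp(ℓ) + (-2)·1 = 0 ⇒ exp(ℓ) = 2
  r1: exp(γ) + (-1)·1 = 0 ⇒ exp(γ) = 1
  r2: exp(μ) + (1)·1 = 0 ⇒ exp(μ) = -1
Π_4 = ℓ^2 · γ · μ^-1 · ρ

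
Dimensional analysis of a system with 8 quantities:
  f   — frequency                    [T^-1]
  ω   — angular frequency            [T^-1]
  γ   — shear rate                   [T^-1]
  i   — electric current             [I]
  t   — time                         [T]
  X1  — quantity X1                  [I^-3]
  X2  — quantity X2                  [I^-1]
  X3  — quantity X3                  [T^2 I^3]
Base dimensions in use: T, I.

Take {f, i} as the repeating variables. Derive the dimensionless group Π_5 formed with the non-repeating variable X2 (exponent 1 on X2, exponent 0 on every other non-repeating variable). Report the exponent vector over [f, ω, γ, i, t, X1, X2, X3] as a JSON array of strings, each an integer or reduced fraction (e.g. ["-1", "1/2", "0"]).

["0", "0", "0", "1", "0", "0", "1", "0"]

Exponent matrix [T,I] × [f,ω,γ,i,t,X1,X2,X3]:
  T: [-1 -1 -1  0  1  0  0  2]
  I: [ 0  0  0  1  0 -3 -1  3]
Row reduction gives pivot columns f,i; rank = 2
Repeat: f,i; free: ω,γ,t,X1,X2,X3
RREF:
  r0: [   1    1    1    0   -1    0    0   -2]
  r1: [   0    0    0    1    0   -3   -1    3]
Fix exponent of X2 at 1, ω at 0, γ at 0, t at 0, X1 at 0, X3 at 0; solve each RREF row for its pivot's exponent:
  r0: exp(f) + (0)·1 = 0 ⇒ exp(f) = 0
  r1: exp(i) + (-1)·1 = 0 ⇒ exp(i) = 1
Π_5 = i · X2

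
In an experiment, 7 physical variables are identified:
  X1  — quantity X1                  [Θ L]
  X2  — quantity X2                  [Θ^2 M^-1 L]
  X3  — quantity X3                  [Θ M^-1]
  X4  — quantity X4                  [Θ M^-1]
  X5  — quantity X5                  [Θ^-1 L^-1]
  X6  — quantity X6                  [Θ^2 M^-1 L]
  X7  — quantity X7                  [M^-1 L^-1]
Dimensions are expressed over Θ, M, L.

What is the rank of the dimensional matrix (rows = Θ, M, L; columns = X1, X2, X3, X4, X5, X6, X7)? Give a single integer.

2

Exponent matrix [Θ,M,L] × [X1,X2,X3,X4,X5,X6,X7]:
  Θ: [ 1  2  1  1 -1  2  0]
  M: [ 0 -1 -1 -1  0 -1 -1]
  L: [ 1  1  0  0 -1  1 -1]
Row reduction gives pivot columns X1,X2; rank = 2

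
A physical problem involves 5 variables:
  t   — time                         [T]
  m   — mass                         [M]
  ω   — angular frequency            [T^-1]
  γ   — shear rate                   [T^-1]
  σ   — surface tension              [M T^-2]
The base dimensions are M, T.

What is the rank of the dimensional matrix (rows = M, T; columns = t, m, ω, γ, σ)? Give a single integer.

Write exponents as rows M,T / cols t,m,ω,γ,σ:
  M: [ 0  1  0  0  1]
  T: [ 1  0 -1 -1 -2]
Echelon form has 2 nonzero rows (pivots: t,m)

2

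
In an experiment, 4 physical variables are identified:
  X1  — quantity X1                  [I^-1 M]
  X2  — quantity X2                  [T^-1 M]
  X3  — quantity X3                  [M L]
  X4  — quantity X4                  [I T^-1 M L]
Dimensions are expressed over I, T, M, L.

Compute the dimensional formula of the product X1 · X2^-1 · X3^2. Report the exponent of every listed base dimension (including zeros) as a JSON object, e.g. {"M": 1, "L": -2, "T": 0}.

Exponent matrix [I,T,M,L] × [X1,X2,X3,X4]:
  I: [-1  0  0  1]
  T: [ 0 -1  0 -1]
  M: [ 1  1  1  1]
  L: [ 0  0  1  1]
  [I]: (1)·-1+(-1)·0+(2)·0 = -1
  [T]: (1)·0+(-1)·-1+(2)·0 = 1
  [M]: (1)·1+(-1)·1+(2)·1 = 2
  [L]: (1)·0+(-1)·0+(2)·1 = 2
⇒ I^-1 T M^2 L^2

{"I": -1, "T": 1, "M": 2, "L": 2}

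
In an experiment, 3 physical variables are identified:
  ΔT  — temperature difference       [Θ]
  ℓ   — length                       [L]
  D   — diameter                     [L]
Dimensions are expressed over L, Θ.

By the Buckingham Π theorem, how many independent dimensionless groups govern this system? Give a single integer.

Write exponents as rows L,Θ / cols ΔT,ℓ,D:
  L: [ 0  1  1]
  Θ: [ 1  0  0]
RREF → pivots at {ΔT,ℓ} ⇒ r = 2
3 vars − rank 2 = 1 Π group

1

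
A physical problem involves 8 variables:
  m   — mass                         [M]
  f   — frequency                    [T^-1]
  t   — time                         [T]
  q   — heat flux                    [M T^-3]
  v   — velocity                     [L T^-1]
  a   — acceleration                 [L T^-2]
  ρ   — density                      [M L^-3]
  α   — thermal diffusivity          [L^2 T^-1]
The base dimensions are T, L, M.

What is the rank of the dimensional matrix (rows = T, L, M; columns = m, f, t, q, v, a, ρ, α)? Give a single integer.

3

Write exponents as rows T,L,M / cols m,f,t,q,v,a,ρ,α:
  T: [ 0 -1  1 -3 -1 -2  0 -1]
  L: [ 0  0  0  0  1  1 -3  2]
  M: [ 1  0  0  1  0  0  1  0]
Echelon form has 3 nonzero rows (pivots: m,f,v)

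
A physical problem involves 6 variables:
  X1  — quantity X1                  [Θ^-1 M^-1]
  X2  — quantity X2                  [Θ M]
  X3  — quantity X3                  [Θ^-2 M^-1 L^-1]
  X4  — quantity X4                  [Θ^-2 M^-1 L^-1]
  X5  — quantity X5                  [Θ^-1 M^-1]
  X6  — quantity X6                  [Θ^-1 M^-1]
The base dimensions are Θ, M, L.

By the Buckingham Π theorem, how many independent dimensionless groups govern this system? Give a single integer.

Exponent matrix [Θ,M,L] × [X1,X2,X3,X4,X5,X6]:
  Θ: [-1  1 -2 -2 -1 -1]
  M: [-1  1 -1 -1 -1 -1]
  L: [ 0  0 -1 -1  0  0]
RREF → pivots at {X1,X3} ⇒ r = 2
6 vars − rank 2 = 4 Π groups

4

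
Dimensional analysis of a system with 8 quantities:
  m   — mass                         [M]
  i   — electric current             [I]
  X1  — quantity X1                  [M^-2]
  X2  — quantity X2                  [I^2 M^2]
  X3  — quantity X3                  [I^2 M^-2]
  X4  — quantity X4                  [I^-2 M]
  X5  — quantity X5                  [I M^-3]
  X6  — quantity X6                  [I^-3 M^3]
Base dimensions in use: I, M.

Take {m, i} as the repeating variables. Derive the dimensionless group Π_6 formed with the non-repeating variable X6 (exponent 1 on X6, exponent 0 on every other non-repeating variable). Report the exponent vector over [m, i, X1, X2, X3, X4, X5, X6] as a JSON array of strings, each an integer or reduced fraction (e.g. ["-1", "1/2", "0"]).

["-3", "3", "0", "0", "0", "0", "0", "1"]

Dimensional matrix (I×M by m×i×X1×X2×X3×X4×X5×X6):
  I: [ 0  1  0  2  2 -2  1 -3]
  M: [ 1  0 -2  2 -2  1 -3  3]
Row reduction gives pivot columns m,i; rank = 2
Pivot set = {m,i}, free = {X1,X2,X3,X4,X5,X6}
RREF:
  r0: [   1    0   -2    2   -2    1   -3    3]
  r1: [   0    1    0    2    2   -2    1   -3]
Fix exponent of X6 at 1, X1 at 0, X2 at 0, X3 at 0, X4 at 0, X5 at 0; solve each RREF row for its pivot's exponent:
  r0: exp(m) + (3)·1 = 0 ⇒ exp(m) = -3
  r1: exp(i) + (-3)·1 = 0 ⇒ exp(i) = 3
Π_6 = m^-3 · i^3 · X6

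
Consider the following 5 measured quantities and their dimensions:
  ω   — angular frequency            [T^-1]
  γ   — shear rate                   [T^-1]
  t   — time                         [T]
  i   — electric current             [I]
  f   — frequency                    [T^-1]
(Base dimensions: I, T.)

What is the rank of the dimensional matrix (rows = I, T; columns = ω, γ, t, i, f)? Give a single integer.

2

Dimensional matrix (I×T by ω×γ×t×i×f):
  I: [ 0  0  0  1  0]
  T: [-1 -1  1  0 -1]
Row reduction gives pivot columns ω,i; rank = 2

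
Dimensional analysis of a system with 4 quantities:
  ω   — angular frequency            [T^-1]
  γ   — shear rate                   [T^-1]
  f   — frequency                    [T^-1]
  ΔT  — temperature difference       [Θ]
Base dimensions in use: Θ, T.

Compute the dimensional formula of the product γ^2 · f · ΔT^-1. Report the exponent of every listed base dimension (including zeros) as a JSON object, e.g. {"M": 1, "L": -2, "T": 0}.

Write exponents as rows Θ,T / cols ω,γ,f,ΔT:
  Θ: [ 0  0  0  1]
  T: [-1 -1 -1  0]
  [Θ]: (2)·0+(1)·0+(-1)·1 = -1
  [T]: (2)·-1+(1)·-1+(-1)·0 = -3
⇒ Θ^-1 T^-3

{"Θ": -1, "T": -3}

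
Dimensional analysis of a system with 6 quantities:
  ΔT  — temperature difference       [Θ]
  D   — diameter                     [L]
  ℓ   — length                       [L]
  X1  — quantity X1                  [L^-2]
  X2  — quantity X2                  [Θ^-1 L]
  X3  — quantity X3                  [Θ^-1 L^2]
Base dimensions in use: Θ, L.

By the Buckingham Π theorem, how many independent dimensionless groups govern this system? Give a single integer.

Dimensional matrix (Θ×L by ΔT×D×ℓ×X1×X2×X3):
  Θ: [ 1  0  0  0 -1 -1]
  L: [ 0  1  1 -2  1  2]
RREF → pivots at {ΔT,D} ⇒ r = 2
Π count = n − r = 6 − 2 = 4

4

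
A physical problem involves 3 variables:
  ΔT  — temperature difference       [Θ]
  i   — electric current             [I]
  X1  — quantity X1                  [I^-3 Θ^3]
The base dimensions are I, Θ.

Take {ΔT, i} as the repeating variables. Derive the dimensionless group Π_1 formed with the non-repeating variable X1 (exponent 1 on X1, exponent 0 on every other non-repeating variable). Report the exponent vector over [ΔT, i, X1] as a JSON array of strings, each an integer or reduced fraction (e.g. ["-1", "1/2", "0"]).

["-3", "3", "1"]

Exponent matrix [I,Θ] × [ΔT,i,X1]:
  I: [ 0  1 -3]
  Θ: [ 1  0  3]
RREF → pivots at {ΔT,i} ⇒ r = 2
Pivot set = {ΔT,i}, free = {X1}
RREF:
  r0: [   1    0    3]
  r1: [   0    1   -3]
Fix exponent of X1 at 1; solve each RREF row for its pivot's exponent:
  r0: exp(ΔT) + (3)·1 = 0 ⇒ exp(ΔT) = -3
  r1: exp(i) + (-3)·1 = 0 ⇒ exp(i) = 3
Π_1 = ΔT^-3 · i^3 · X1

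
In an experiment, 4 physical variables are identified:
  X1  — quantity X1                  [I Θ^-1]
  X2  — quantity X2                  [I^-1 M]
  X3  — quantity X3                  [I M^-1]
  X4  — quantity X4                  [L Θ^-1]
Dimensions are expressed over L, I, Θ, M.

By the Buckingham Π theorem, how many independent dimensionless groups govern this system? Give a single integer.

Write exponents as rows L,I,Θ,M / cols X1,X2,X3,X4:
  L: [ 0  0  0  1]
  I: [ 1 -1  1  0]
  Θ: [-1  0  0 -1]
  M: [ 0  1 -1  0]
Echelon form has 3 nonzero rows (pivots: X1,X2,X4)
Π count = n − r = 4 − 3 = 1

1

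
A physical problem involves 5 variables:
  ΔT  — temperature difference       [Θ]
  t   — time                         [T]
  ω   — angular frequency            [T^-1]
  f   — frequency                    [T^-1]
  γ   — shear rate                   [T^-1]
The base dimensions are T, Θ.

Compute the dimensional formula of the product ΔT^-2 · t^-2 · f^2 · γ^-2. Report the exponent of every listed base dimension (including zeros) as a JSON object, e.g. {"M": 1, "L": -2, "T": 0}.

Write exponents as rows T,Θ / cols ΔT,t,ω,f,γ:
  T: [ 0  1 -1 -1 -1]
  Θ: [ 1  0  0  0  0]
  [T]: (-2)·0+(-2)·1+(2)·-1+(-2)·-1 = -2
  [Θ]: (-2)·1+(-2)·0+(2)·0+(-2)·0 = -2
⇒ T^-2 Θ^-2

{"T": -2, "Θ": -2}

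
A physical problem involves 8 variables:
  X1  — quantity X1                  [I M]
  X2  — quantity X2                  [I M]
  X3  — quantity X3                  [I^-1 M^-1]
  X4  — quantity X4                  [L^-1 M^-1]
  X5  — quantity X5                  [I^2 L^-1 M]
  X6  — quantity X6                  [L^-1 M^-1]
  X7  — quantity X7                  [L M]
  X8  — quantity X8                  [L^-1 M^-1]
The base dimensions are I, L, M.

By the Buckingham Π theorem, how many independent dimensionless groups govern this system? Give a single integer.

Dimensional matrix (I×L×M by X1×X2×X3×X4×X5×X6×X7×X8):
  I: [ 1  1 -1  0  2  0  0  0]
  L: [ 0  0  0 -1 -1 -1  1 -1]
  M: [ 1  1 -1 -1  1 -1  1 -1]
Echelon form has 2 nonzero rows (pivots: X1,X4)
8 vars − rank 2 = 6 Π groups

6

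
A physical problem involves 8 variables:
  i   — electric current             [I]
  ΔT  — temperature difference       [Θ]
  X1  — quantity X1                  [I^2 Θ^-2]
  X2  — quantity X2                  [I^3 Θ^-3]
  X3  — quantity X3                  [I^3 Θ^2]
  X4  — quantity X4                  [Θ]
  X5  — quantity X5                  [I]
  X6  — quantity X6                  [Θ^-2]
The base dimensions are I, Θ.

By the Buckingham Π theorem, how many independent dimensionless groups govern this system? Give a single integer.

6

Write exponents as rows I,Θ / cols i,ΔT,X1,X2,X3,X4,X5,X6:
  I: [ 1  0  2  3  3  0  1  0]
  Θ: [ 0  1 -2 -3  2  1  0 -2]
RREF → pivots at {i,ΔT} ⇒ r = 2
8 vars − rank 2 = 6 Π groups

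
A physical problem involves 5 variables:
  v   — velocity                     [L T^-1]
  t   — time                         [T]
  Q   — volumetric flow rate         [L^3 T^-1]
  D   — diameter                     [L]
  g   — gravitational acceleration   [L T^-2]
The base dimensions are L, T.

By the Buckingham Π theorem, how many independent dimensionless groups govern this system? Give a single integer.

Dimensional matrix (L×T by v×t×Q×D×g):
  L: [ 1  0  3  1  1]
  T: [-1  1 -1  0 -2]
Row reduction gives pivot columns v,t; rank = 2
n=5, r=2 ⇒ 3 dimensionless groups

3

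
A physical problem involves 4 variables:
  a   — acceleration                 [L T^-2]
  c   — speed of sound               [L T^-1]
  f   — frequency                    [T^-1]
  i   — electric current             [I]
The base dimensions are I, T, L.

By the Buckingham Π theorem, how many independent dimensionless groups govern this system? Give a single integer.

Exponent matrix [I,T,L] × [a,c,f,i]:
  I: [ 0  0  0  1]
  T: [-2 -1 -1  0]
  L: [ 1  1  0  0]
Row reduction gives pivot columns a,c,i; rank = 3
n=4, r=3 ⇒ 1 dimensionless group

1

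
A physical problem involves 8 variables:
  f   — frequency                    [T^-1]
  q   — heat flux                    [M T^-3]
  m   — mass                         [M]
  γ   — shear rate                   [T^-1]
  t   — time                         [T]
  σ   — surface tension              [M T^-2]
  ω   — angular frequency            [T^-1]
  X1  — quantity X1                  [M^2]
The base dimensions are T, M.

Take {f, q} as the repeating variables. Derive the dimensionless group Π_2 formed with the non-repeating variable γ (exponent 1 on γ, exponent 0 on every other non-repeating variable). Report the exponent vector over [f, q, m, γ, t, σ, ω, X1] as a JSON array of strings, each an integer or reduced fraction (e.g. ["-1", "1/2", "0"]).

["-1", "0", "0", "1", "0", "0", "0", "0"]

Write exponents as rows T,M / cols f,q,m,γ,t,σ,ω,X1:
  T: [-1 -3  0 -1  1 -2 -1  0]
  M: [ 0  1  1  0  0  1  0  2]
Echelon form has 2 nonzero rows (pivots: f,q)
Repeat: f,q; free: m,γ,t,σ,ω,X1
RREF:
  r0: [   1    0   -3    1   -1   -1    1   -6]
  r1: [   0    1    1    0    0    1    0    2]
Fix exponent of γ at 1, m at 0, t at 0, σ at 0, ω at 0, X1 at 0; solve each RREF row for its pivot's exponent:
  r0: exp(f) + (1)·1 = 0 ⇒ exp(f) = -1
  r1: exp(q) + (0)·1 = 0 ⇒ exp(q) = 0
Π_2 = f^-1 · γ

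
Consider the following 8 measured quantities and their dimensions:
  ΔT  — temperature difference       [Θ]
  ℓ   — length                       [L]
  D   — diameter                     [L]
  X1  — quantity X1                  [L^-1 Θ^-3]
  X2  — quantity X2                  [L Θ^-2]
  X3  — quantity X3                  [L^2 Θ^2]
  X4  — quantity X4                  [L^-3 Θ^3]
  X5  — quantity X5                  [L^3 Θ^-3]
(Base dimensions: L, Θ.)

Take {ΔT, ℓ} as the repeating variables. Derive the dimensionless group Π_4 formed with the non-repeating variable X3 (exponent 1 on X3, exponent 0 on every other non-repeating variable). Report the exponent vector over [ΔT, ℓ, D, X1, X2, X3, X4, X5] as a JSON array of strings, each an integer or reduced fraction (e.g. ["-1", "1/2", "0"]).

["-2", "-2", "0", "0", "0", "1", "0", "0"]

Dimensional matrix (L×Θ by ΔT×ℓ×D×X1×X2×X3×X4×X5):
  L: [ 0  1  1 -1  1  2 -3  3]
  Θ: [ 1  0  0 -3 -2  2  3 -3]
Echelon form has 2 nonzero rows (pivots: ΔT,ℓ)
Pivot set = {ΔT,ℓ}, free = {D,X1,X2,X3,X4,X5}
RREF:
  r0: [   1    0    0   -3   -2    2    3   -3]
  r1: [   0    1    1   -1    1    2   -3    3]
Fix exponent of X3 at 1, D at 0, X1 at 0, X2 at 0, X4 at 0, X5 at 0; solve each RREF row for its pivot's exponent:
  r0: exp(ΔT) + (2)·1 = 0 ⇒ exp(ΔT) = -2
  r1: exp(ℓ) + (2)·1 = 0 ⇒ exp(ℓ) = -2
Π_4 = ΔT^-2 · ℓ^-2 · X3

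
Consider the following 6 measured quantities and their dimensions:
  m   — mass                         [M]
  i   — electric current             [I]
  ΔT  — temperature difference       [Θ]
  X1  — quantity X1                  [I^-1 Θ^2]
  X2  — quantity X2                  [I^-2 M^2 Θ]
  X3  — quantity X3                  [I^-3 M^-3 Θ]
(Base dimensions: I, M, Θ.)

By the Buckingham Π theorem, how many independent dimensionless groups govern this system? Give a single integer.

3

Dimensional matrix (I×M×Θ by m×i×ΔT×X1×X2×X3):
  I: [ 0  1  0 -1 -2 -3]
  M: [ 1  0  0  0  2 -3]
  Θ: [ 0  0  1  2  1  1]
Echelon form has 3 nonzero rows (pivots: m,i,ΔT)
6 vars − rank 3 = 3 Π groups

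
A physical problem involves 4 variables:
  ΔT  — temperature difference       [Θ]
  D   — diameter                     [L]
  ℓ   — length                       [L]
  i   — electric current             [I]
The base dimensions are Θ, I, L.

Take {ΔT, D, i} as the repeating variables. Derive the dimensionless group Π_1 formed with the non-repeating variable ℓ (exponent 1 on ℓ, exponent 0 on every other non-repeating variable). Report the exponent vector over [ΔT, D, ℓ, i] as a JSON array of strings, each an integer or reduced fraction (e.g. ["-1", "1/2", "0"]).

Write exponents as rows Θ,I,L / cols ΔT,D,ℓ,i:
  Θ: [ 1  0  0  0]
  I: [ 0  0  0  1]
  L: [ 0  1  1  0]
Echelon form has 3 nonzero rows (pivots: ΔT,D,i)
Repeat: ΔT,D,i; free: ℓ
RREF:
  r0: [   1    0    0    0]
  r1: [   0    1    1    0]
  r2: [   0    0    0    1]
Fix exponent of ℓ at 1; solve each RREF row for its pivot's exponent:
  r0: exp(ΔT) + (0)·1 = 0 ⇒ exp(ΔT) = 0
  r1: exp(D) + (1)·1 = 0 ⇒ exp(D) = -1
  r2: exp(i) + (0)·1 = 0 ⇒ exp(i) = 0
Π_1 = D^-1 · ℓ

["0", "-1", "1", "0"]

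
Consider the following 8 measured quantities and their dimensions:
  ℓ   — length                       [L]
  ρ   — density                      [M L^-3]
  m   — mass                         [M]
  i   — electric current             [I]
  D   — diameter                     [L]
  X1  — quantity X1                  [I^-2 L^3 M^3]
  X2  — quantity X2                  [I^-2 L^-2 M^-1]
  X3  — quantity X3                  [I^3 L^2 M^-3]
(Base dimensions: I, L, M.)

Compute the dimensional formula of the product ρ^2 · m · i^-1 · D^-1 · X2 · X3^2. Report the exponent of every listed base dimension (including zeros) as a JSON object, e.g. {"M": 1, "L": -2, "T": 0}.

Dimensional matrix (I×L×M by ℓ×ρ×m×i×D×X1×X2×X3):
  I: [ 0  0  0  1  0 -2 -2  3]
  L: [ 1 -3  0  0  1  3 -2  2]
  M: [ 0  1  1  0  0  3 -1 -3]
  [I]: (2)·0+(1)·0+(-1)·1+(-1)·0+(1)·-2+(2)·3 = 3
  [L]: (2)·-3+(1)·0+(-1)·0+(-1)·1+(1)·-2+(2)·2 = -5
  [M]: (2)·1+(1)·1+(-1)·0+(-1)·0+(1)·-1+(2)·-3 = -4
⇒ I^3 L^-5 M^-4

{"I": 3, "L": -5, "M": -4}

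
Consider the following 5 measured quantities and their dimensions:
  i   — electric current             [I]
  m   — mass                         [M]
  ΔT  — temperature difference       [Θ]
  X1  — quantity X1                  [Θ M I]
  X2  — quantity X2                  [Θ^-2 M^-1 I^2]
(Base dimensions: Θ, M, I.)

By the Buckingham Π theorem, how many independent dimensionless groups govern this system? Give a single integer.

Exponent matrix [Θ,M,I] × [i,m,ΔT,X1,X2]:
  Θ: [ 0  0  1  1 -2]
  M: [ 0  1  0  1 -1]
  I: [ 1  0  0  1  2]
Row reduction gives pivot columns i,m,ΔT; rank = 3
5 vars − rank 3 = 2 Π groups

2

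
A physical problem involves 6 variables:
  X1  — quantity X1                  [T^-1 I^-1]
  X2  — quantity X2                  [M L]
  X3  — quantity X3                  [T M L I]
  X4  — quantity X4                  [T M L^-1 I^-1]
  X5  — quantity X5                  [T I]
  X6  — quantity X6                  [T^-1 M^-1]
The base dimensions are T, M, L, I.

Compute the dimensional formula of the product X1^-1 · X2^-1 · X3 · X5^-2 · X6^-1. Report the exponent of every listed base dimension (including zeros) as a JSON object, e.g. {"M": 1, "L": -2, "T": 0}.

Dimensional matrix (T×M×L×I by X1×X2×X3×X4×X5×X6):
  T: [-1  0  1  1  1 -1]
  M: [ 0  1  1  1  0 -1]
  L: [ 0  1  1 -1  0  0]
  I: [-1  0  1 -1  1  0]
  [T]: (-1)·-1+(-1)·0+(1)·1+(-2)·1+(-1)·-1 = 1
  [M]: (-1)·0+(-1)·1+(1)·1+(-2)·0+(-1)·-1 = 1
  [L]: (-1)·0+(-1)·1+(1)·1+(-2)·0+(-1)·0 = 0
  [I]: (-1)·-1+(-1)·0+(1)·1+(-2)·1+(-1)·0 = 0
⇒ T M

{"T": 1, "M": 1, "L": 0, "I": 0}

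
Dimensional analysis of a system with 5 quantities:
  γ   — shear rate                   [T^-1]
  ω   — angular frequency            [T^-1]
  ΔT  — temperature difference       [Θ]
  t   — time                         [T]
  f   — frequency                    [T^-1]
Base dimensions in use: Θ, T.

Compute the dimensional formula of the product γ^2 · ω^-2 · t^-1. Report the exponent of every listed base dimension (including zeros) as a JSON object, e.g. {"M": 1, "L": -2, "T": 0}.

Exponent matrix [Θ,T] × [γ,ω,ΔT,t,f]:
  Θ: [ 0  0  1  0  0]
  T: [-1 -1  0  1 -1]
  [Θ]: (2)·0+(-2)·0+(-1)·0 = 0
  [T]: (2)·-1+(-2)·-1+(-1)·1 = -1
⇒ T^-1

{"Θ": 0, "T": -1}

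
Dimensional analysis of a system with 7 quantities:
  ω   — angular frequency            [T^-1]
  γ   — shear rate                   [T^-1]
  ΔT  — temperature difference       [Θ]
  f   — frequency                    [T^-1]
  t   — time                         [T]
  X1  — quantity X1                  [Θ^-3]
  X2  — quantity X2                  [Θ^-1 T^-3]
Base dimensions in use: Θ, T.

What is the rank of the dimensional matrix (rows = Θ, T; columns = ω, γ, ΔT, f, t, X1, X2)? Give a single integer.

2

Write exponents as rows Θ,T / cols ω,γ,ΔT,f,t,X1,X2:
  Θ: [ 0  0  1  0  0 -3 -1]
  T: [-1 -1  0 -1  1  0 -3]
RREF → pivots at {ω,ΔT} ⇒ r = 2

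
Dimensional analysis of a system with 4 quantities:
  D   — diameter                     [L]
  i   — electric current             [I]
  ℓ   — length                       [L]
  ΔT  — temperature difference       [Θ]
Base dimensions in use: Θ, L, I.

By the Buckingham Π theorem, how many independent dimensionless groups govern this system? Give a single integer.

1

Exponent matrix [Θ,L,I] × [D,i,ℓ,ΔT]:
  Θ: [ 0  0  0  1]
  L: [ 1  0  1  0]
  I: [ 0  1  0  0]
RREF → pivots at {D,i,ΔT} ⇒ r = 3
4 vars − rank 3 = 1 Π group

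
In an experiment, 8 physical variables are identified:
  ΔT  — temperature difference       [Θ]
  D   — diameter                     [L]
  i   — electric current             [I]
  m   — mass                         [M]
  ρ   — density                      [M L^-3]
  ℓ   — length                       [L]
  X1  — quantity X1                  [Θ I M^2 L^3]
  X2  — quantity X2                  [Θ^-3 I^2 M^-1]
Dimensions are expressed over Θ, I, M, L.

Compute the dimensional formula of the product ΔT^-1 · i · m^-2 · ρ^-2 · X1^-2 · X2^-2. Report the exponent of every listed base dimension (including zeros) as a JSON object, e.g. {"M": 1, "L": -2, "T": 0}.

Dimensional matrix (Θ×I×M×L by ΔT×D×i×m×ρ×ℓ×X1×X2):
  Θ: [ 1  0  0  0  0  0  1 -3]
  I: [ 0  0  1  0  0  0  1  2]
  M: [ 0  0  0  1  1  0  2 -1]
  L: [ 0  1  0  0 -3  1  3  0]
  [Θ]: (-1)·1+(1)·0+(-2)·0+(-2)·0+(-2)·1+(-2)·-3 = 3
  [I]: (-1)·0+(1)·1+(-2)·0+(-2)·0+(-2)·1+(-2)·2 = -5
  [M]: (-1)·0+(1)·0+(-2)·1+(-2)·1+(-2)·2+(-2)·-1 = -6
  [L]: (-1)·0+(1)·0+(-2)·0+(-2)·-3+(-2)·3+(-2)·0 = 0
⇒ Θ^3 I^-5 M^-6

{"Θ": 3, "I": -5, "M": -6, "L": 0}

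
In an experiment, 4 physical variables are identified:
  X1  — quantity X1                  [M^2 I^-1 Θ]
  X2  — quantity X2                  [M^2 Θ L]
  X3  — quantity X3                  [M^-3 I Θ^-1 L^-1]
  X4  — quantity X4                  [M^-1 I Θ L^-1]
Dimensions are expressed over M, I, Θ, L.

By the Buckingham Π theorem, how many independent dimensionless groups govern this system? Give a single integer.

Write exponents as rows M,I,Θ,L / cols X1,X2,X3,X4:
  M: [ 2  2 -3 -1]
  I: [-1  0  1  1]
  Θ: [ 1  1 -1  1]
  L: [ 0  1 -1 -1]
RREF → pivots at {X1,X2,X3} ⇒ r = 3
n=4, r=3 ⇒ 1 dimensionless group

1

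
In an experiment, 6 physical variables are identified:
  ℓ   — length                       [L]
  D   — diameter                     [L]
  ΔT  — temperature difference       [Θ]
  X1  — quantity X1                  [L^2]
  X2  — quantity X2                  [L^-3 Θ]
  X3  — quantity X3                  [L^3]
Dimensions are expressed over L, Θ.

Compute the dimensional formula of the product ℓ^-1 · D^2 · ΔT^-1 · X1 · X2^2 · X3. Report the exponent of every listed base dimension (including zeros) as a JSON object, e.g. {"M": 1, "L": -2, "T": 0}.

{"L": 0, "Θ": 1}

Dimensional matrix (L×Θ by ℓ×D×ΔT×X1×X2×X3):
  L: [ 1  1  0  2 -3  3]
  Θ: [ 0  0  1  0  1  0]
  [L]: (-1)·1+(2)·1+(-1)·0+(1)·2+(2)·-3+(1)·3 = 0
  [Θ]: (-1)·0+(2)·0+(-1)·1+(1)·0+(2)·1+(1)·0 = 1
⇒ Θ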